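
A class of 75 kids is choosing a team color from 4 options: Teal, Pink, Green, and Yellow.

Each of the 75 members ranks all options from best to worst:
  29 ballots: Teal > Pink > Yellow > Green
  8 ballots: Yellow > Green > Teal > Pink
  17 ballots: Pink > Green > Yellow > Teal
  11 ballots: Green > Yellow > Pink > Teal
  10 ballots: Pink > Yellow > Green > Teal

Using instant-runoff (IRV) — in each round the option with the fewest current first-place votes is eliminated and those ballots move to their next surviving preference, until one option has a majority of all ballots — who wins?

Pink

Round 1: Teal 29, Pink 27, Green 11, Yellow 8. Yellow eliminated.
Round 2: Teal 29, Pink 27, Green 19. Green eliminated.
Round 3: Teal 37, Pink 38. Pink has a majority (≥38).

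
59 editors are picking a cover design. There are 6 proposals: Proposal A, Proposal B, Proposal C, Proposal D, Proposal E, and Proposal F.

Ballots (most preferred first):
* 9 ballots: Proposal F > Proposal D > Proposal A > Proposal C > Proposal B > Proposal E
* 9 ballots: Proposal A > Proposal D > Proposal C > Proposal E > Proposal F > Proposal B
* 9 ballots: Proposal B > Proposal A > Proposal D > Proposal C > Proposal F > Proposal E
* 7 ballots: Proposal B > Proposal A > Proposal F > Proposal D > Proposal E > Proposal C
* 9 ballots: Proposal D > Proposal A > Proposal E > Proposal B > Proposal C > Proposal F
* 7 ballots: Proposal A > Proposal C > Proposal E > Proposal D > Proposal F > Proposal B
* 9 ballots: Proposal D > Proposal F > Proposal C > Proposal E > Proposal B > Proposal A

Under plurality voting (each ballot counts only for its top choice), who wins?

First-place votes: Proposal A 16, Proposal B 16, Proposal C 0, Proposal D 18, Proposal E 0, Proposal F 9.

Proposal D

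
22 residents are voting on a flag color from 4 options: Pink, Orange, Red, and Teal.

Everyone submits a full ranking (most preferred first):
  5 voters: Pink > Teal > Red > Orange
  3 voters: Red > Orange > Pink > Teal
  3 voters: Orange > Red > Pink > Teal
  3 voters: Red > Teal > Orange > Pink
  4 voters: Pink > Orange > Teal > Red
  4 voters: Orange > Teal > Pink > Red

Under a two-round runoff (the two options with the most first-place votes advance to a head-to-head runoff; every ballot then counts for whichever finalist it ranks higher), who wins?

Orange

Round 1 first-place votes: Pink 9, Orange 7, Red 6, Teal 0. Pink and Orange advance.
Runoff: Pink is ranked above Orange on 9 ballots, Orange above Pink on 13.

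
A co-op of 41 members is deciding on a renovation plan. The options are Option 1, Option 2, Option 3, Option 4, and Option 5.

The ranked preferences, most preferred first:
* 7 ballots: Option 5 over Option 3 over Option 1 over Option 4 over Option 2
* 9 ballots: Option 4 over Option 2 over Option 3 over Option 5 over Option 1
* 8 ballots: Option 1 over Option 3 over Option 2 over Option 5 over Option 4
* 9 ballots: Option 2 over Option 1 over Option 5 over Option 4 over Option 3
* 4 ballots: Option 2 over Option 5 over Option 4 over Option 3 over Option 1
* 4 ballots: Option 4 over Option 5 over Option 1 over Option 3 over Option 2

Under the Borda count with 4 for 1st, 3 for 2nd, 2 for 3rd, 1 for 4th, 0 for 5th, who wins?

Option 1: 7×2 + 9×0 + 8×4 + 9×3 + 4×0 + 4×2 = 81
Option 2: 7×0 + 9×3 + 8×2 + 9×4 + 4×4 + 4×0 = 95
Option 3: 7×3 + 9×2 + 8×3 + 9×0 + 4×1 + 4×1 = 71
Option 4: 7×1 + 9×4 + 8×0 + 9×1 + 4×2 + 4×4 = 76
Option 5: 7×4 + 9×1 + 8×1 + 9×2 + 4×3 + 4×3 = 87

Option 2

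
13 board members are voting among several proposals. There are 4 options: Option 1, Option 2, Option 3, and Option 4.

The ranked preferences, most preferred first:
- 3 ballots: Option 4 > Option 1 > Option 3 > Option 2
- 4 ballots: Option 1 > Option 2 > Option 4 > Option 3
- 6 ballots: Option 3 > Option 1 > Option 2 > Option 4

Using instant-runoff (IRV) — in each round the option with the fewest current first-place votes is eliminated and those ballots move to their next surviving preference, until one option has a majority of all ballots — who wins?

Round 1: Option 1 4, Option 2 0, Option 3 6, Option 4 3. Option 2 eliminated.
Round 2: Option 1 4, Option 3 6, Option 4 3. Option 4 eliminated.
Round 3: Option 1 7, Option 3 6. Option 1 has a majority (≥7).

Option 1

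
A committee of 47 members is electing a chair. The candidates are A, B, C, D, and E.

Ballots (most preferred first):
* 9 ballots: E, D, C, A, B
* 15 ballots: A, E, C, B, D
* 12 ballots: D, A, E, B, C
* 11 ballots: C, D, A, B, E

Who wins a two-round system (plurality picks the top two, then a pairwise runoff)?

Round 1 first-place votes: A 15, B 0, C 11, D 12, E 9. A and D advance.
Runoff: A is ranked above D on 15 ballots, D above A on 32.

D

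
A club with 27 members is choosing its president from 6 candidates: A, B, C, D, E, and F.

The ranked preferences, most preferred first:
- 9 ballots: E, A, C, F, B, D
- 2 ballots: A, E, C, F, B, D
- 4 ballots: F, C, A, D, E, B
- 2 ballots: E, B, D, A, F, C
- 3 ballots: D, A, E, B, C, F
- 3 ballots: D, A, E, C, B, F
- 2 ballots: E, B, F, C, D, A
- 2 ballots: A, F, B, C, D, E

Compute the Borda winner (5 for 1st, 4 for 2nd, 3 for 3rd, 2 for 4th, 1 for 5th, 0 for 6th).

A

A: 9×4 + 2×5 + 4×3 + 2×2 + 3×4 + 3×4 + 2×0 + 2×5 = 96
B: 9×1 + 2×1 + 4×0 + 2×4 + 3×2 + 3×1 + 2×4 + 2×3 = 42
C: 9×3 + 2×3 + 4×4 + 2×0 + 3×1 + 3×2 + 2×2 + 2×2 = 66
D: 9×0 + 2×0 + 4×2 + 2×3 + 3×5 + 3×5 + 2×1 + 2×1 = 48
E: 9×5 + 2×4 + 4×1 + 2×5 + 3×3 + 3×3 + 2×5 + 2×0 = 95
F: 9×2 + 2×2 + 4×5 + 2×1 + 3×0 + 3×0 + 2×3 + 2×4 = 58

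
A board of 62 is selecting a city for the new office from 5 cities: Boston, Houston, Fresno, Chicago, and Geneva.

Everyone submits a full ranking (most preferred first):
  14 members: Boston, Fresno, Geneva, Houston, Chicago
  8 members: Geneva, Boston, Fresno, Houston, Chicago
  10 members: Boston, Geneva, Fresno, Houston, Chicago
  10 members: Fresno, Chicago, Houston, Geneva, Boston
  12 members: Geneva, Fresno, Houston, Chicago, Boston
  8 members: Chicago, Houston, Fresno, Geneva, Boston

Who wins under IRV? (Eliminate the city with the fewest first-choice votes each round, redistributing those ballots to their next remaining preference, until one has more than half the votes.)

Geneva

Round 1: Boston 24, Houston 0, Fresno 10, Chicago 8, Geneva 20. Houston eliminated.
Round 2: Boston 24, Fresno 10, Chicago 8, Geneva 20. Chicago eliminated.
Round 3: Boston 24, Fresno 18, Geneva 20. Fresno eliminated.
Round 4: Boston 24, Geneva 38. Geneva has a majority (≥32).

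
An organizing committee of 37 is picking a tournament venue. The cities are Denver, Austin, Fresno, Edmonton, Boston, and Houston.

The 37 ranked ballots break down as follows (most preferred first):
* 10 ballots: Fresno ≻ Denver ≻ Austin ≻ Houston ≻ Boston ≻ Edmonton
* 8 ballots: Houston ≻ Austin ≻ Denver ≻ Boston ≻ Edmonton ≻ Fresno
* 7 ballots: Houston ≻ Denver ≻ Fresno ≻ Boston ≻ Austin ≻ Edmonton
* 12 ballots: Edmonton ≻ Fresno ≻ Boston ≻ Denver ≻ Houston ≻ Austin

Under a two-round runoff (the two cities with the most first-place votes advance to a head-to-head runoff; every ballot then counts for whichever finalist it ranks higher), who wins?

Houston

Round 1 first-place votes: Denver 0, Austin 0, Fresno 10, Edmonton 12, Boston 0, Houston 15. Houston and Edmonton advance.
Runoff: Houston is ranked above Edmonton on 25 ballots, Edmonton above Houston on 12.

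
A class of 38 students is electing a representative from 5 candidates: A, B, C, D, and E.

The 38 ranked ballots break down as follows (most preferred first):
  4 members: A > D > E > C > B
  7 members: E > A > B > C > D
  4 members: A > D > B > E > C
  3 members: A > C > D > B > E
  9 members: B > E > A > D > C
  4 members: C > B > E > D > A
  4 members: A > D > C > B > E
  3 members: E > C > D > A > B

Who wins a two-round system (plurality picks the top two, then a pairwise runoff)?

E

Round 1 first-place votes: A 15, B 9, C 4, D 0, E 10. A and E advance.
Runoff: A is ranked above E on 15 ballots, E above A on 23.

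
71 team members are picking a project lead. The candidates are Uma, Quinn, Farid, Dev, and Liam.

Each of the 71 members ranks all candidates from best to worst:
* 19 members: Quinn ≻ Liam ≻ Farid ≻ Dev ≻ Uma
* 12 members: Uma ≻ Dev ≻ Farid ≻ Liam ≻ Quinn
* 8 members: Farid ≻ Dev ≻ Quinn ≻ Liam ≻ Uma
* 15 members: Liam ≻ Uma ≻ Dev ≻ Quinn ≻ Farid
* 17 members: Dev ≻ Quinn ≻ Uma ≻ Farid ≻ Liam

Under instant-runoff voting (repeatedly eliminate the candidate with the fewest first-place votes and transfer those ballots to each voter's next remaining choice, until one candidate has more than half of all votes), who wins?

Round 1: Uma 12, Quinn 19, Farid 8, Dev 17, Liam 15. Farid eliminated.
Round 2: Uma 12, Quinn 19, Dev 25, Liam 15. Uma eliminated.
Round 3: Quinn 19, Dev 37, Liam 15. Dev has a majority (≥36).

Dev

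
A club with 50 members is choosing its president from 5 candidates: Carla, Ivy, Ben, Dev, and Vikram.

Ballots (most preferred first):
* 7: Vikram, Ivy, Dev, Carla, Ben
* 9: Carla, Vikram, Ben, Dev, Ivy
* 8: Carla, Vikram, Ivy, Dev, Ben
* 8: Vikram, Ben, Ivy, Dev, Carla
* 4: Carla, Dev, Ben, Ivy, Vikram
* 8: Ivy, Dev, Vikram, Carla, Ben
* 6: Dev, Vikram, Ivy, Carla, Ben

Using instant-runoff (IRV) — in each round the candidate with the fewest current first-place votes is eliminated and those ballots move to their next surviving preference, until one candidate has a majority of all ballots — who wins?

Vikram

Round 1: Carla 21, Ivy 8, Ben 0, Dev 6, Vikram 15. Ben eliminated.
Round 2: Carla 21, Ivy 8, Dev 6, Vikram 15. Dev eliminated.
Round 3: Carla 21, Ivy 8, Vikram 21. Ivy eliminated.
Round 4: Carla 21, Vikram 29. Vikram has a majority (≥26).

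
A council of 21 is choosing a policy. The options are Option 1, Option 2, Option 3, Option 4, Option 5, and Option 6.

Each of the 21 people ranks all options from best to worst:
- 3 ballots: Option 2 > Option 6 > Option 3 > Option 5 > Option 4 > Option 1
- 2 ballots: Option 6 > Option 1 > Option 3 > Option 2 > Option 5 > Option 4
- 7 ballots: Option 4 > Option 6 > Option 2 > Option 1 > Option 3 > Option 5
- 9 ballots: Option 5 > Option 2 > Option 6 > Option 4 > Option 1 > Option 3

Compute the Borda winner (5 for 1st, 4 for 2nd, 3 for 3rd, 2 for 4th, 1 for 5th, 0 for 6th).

Option 1: 3×0 + 2×4 + 7×2 + 9×1 = 31
Option 2: 3×5 + 2×2 + 7×3 + 9×4 = 76
Option 3: 3×3 + 2×3 + 7×1 + 9×0 = 22
Option 4: 3×1 + 2×0 + 7×5 + 9×2 = 56
Option 5: 3×2 + 2×1 + 7×0 + 9×5 = 53
Option 6: 3×4 + 2×5 + 7×4 + 9×3 = 77

Option 6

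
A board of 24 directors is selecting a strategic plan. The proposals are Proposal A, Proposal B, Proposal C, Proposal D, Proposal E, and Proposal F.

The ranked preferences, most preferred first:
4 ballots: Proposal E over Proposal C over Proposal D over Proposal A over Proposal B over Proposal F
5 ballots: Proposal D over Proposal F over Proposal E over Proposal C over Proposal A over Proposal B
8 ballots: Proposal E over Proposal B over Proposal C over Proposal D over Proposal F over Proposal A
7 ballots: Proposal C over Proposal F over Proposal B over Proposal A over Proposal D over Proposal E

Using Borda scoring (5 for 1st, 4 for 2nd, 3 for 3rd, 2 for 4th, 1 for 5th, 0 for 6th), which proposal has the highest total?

Proposal C

Proposal A: 4×2 + 5×1 + 8×0 + 7×2 = 27
Proposal B: 4×1 + 5×0 + 8×4 + 7×3 = 57
Proposal C: 4×4 + 5×2 + 8×3 + 7×5 = 85
Proposal D: 4×3 + 5×5 + 8×2 + 7×1 = 60
Proposal E: 4×5 + 5×3 + 8×5 + 7×0 = 75
Proposal F: 4×0 + 5×4 + 8×1 + 7×4 = 56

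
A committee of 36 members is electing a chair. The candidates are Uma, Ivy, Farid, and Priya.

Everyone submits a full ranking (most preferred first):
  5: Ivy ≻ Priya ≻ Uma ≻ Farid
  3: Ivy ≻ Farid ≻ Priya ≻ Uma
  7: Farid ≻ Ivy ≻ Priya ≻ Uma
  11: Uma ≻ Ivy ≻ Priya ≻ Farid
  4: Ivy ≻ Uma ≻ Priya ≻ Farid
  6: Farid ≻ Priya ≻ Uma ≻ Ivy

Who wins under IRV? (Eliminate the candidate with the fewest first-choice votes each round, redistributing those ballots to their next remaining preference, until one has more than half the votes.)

Ivy

Round 1: Uma 11, Ivy 12, Farid 13, Priya 0. Priya eliminated.
Round 2: Uma 11, Ivy 12, Farid 13. Uma eliminated.
Round 3: Ivy 23, Farid 13. Ivy has a majority (≥19).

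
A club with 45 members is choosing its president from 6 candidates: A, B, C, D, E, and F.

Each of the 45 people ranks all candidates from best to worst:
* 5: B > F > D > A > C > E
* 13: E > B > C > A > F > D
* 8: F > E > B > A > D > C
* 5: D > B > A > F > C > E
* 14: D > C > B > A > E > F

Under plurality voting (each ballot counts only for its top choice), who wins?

D

First-place votes: A 0, B 5, C 0, D 19, E 13, F 8.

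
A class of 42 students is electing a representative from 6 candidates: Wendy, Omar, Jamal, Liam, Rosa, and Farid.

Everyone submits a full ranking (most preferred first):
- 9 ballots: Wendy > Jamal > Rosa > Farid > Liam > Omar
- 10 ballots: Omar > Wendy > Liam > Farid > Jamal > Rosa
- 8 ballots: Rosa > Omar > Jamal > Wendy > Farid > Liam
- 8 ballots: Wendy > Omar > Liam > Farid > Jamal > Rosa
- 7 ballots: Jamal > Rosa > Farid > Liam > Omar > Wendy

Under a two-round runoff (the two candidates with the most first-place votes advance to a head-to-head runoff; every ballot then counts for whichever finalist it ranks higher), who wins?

Omar

Round 1 first-place votes: Wendy 17, Omar 10, Jamal 7, Liam 0, Rosa 8, Farid 0. Wendy and Omar advance.
Runoff: Wendy is ranked above Omar on 17 ballots, Omar above Wendy on 25.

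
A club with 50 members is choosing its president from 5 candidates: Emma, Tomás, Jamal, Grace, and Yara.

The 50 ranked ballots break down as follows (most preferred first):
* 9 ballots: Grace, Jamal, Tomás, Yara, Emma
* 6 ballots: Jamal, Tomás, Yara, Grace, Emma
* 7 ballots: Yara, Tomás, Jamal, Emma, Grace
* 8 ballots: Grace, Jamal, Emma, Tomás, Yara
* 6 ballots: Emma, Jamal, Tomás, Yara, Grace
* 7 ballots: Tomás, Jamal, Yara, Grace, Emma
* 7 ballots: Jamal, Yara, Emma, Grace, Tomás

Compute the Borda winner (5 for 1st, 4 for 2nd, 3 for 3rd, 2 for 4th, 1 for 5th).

Emma: 9×1 + 6×1 + 7×2 + 8×3 + 6×5 + 7×1 + 7×3 = 111
Tomás: 9×3 + 6×4 + 7×4 + 8×2 + 6×3 + 7×5 + 7×1 = 155
Jamal: 9×4 + 6×5 + 7×3 + 8×4 + 6×4 + 7×4 + 7×5 = 206
Grace: 9×5 + 6×2 + 7×1 + 8×5 + 6×1 + 7×2 + 7×2 = 138
Yara: 9×2 + 6×3 + 7×5 + 8×1 + 6×2 + 7×3 + 7×4 = 140

Jamal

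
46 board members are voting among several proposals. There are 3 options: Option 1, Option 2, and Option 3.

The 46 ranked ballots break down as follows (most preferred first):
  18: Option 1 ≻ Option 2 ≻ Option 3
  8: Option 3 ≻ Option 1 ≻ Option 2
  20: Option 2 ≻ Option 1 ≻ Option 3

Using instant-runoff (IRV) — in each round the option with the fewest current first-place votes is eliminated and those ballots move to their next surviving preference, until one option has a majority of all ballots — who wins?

Option 1

Round 1: Option 1 18, Option 2 20, Option 3 8. Option 3 eliminated.
Round 2: Option 1 26, Option 2 20. Option 1 has a majority (≥24).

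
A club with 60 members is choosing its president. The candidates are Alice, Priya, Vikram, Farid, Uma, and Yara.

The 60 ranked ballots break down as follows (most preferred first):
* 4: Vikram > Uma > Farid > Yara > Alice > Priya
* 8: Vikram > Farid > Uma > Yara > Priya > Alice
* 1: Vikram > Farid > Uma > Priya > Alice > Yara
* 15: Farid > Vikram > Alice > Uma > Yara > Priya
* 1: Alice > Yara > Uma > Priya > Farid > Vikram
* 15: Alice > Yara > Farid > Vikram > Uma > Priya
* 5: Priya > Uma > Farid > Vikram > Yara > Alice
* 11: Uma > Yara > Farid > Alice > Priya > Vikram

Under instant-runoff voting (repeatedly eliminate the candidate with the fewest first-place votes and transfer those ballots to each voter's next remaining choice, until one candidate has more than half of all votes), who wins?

Round 1: Alice 16, Priya 5, Vikram 13, Farid 15, Uma 11, Yara 0. Yara eliminated.
Round 2: Alice 16, Priya 5, Vikram 13, Farid 15, Uma 11. Priya eliminated.
Round 3: Alice 16, Vikram 13, Farid 15, Uma 16. Vikram eliminated.
Round 4: Alice 16, Farid 24, Uma 20. Alice eliminated.
Round 5: Farid 39, Uma 21. Farid has a majority (≥31).

Farid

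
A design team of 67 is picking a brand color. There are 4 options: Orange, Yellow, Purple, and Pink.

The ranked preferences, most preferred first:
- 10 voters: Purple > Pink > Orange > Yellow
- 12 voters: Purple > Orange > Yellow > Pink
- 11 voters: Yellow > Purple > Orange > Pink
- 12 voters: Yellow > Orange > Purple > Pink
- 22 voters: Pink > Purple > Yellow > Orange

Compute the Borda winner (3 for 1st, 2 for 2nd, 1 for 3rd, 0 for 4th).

Purple

Orange: 10×1 + 12×2 + 11×1 + 12×2 + 22×0 = 69
Yellow: 10×0 + 12×1 + 11×3 + 12×3 + 22×1 = 103
Purple: 10×3 + 12×3 + 11×2 + 12×1 + 22×2 = 144
Pink: 10×2 + 12×0 + 11×0 + 12×0 + 22×3 = 86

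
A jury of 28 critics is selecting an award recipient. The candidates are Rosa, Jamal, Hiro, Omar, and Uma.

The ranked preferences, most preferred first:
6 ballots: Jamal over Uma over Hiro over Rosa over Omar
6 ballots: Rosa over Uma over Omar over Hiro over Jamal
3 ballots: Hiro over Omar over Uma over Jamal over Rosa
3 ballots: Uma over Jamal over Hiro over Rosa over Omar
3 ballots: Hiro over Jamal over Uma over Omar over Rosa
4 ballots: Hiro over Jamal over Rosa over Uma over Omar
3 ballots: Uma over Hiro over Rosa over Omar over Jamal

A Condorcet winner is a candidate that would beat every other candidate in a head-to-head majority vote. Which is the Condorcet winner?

Uma vs Rosa: 18–10
Uma vs Jamal: 15–13
Uma vs Hiro: 18–10
Uma vs Omar: 25–3
Uma beats every other candidate.

Uma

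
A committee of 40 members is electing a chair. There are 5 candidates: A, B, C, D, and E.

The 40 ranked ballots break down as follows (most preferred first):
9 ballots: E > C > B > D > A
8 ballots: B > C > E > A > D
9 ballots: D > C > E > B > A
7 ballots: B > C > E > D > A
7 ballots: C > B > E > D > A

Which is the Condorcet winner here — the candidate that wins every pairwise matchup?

C

C vs A: 40–0
C vs B: 25–15
C vs D: 31–9
C vs E: 31–9
C beats every other candidate.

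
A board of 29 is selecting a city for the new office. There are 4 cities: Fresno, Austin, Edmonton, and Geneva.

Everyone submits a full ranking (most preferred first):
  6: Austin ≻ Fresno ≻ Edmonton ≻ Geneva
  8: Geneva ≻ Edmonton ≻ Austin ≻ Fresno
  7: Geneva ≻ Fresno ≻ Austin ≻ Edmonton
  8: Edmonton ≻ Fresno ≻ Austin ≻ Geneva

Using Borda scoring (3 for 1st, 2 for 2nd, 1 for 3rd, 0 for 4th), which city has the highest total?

Fresno: 6×2 + 8×0 + 7×2 + 8×2 = 42
Austin: 6×3 + 8×1 + 7×1 + 8×1 = 41
Edmonton: 6×1 + 8×2 + 7×0 + 8×3 = 46
Geneva: 6×0 + 8×3 + 7×3 + 8×0 = 45

Edmonton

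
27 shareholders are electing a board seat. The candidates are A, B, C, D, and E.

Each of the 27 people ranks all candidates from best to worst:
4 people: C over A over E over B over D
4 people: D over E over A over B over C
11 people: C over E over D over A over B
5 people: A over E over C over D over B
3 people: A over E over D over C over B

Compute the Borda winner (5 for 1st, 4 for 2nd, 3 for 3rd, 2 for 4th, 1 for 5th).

E

A: 4×4 + 4×3 + 11×2 + 5×5 + 3×5 = 90
B: 4×2 + 4×2 + 11×1 + 5×1 + 3×1 = 35
C: 4×5 + 4×1 + 11×5 + 5×3 + 3×2 = 100
D: 4×1 + 4×5 + 11×3 + 5×2 + 3×3 = 76
E: 4×3 + 4×4 + 11×4 + 5×4 + 3×4 = 104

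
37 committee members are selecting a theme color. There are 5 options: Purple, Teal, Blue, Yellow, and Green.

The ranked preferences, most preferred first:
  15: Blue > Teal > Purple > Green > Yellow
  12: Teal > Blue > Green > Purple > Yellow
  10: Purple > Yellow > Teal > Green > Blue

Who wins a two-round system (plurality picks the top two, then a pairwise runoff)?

Teal

Round 1 first-place votes: Purple 10, Teal 12, Blue 15, Yellow 0, Green 0. Blue and Teal advance.
Runoff: Blue is ranked above Teal on 15 ballots, Teal above Blue on 22.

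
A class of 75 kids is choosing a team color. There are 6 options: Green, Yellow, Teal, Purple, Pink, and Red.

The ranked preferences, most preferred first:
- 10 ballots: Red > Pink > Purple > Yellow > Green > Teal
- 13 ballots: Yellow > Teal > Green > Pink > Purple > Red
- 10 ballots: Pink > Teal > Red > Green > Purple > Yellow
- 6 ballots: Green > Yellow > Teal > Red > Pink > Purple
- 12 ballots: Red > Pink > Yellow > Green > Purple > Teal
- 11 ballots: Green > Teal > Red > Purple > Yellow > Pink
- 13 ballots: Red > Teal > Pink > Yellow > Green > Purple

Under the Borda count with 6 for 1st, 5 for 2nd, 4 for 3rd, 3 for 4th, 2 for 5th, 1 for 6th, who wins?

Green: 10×2 + 13×4 + 10×3 + 6×6 + 12×3 + 11×6 + 13×2 = 266
Yellow: 10×3 + 13×6 + 10×1 + 6×5 + 12×4 + 11×2 + 13×3 = 257
Teal: 10×1 + 13×5 + 10×5 + 6×4 + 12×1 + 11×5 + 13×5 = 281
Purple: 10×4 + 13×2 + 10×2 + 6×1 + 12×2 + 11×3 + 13×1 = 162
Pink: 10×5 + 13×3 + 10×6 + 6×2 + 12×5 + 11×1 + 13×4 = 284
Red: 10×6 + 13×1 + 10×4 + 6×3 + 12×6 + 11×4 + 13×6 = 325

Red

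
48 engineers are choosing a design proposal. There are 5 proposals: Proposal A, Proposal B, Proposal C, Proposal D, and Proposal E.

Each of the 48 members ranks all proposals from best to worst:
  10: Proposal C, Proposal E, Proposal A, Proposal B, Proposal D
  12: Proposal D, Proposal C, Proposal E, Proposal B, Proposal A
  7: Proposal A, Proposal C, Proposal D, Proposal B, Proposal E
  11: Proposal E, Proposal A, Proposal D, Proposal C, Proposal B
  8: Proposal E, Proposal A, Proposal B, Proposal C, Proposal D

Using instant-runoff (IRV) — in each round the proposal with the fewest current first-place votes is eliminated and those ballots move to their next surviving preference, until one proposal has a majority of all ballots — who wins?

Proposal C

Round 1: Proposal A 7, Proposal B 0, Proposal C 10, Proposal D 12, Proposal E 19. Proposal B eliminated.
Round 2: Proposal A 7, Proposal C 10, Proposal D 12, Proposal E 19. Proposal A eliminated.
Round 3: Proposal C 17, Proposal D 12, Proposal E 19. Proposal D eliminated.
Round 4: Proposal C 29, Proposal E 19. Proposal C has a majority (≥25).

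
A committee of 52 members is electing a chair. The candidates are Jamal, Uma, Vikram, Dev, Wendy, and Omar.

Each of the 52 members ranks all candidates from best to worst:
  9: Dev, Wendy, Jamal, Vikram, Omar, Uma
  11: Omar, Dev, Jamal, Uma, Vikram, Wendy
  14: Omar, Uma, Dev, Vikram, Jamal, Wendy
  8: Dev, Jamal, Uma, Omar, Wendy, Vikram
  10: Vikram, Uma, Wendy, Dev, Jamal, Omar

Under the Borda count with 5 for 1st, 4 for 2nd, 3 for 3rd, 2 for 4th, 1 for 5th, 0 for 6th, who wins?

Dev

Jamal: 9×3 + 11×3 + 14×1 + 8×4 + 10×1 = 116
Uma: 9×0 + 11×2 + 14×4 + 8×3 + 10×4 = 142
Vikram: 9×2 + 11×1 + 14×2 + 8×0 + 10×5 = 107
Dev: 9×5 + 11×4 + 14×3 + 8×5 + 10×2 = 191
Wendy: 9×4 + 11×0 + 14×0 + 8×1 + 10×3 = 74
Omar: 9×1 + 11×5 + 14×5 + 8×2 + 10×0 = 150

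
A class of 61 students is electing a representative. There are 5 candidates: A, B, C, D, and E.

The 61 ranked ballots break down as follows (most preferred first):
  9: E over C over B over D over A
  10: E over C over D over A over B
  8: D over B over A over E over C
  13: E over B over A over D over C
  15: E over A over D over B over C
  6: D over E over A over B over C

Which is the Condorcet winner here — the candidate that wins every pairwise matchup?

E

E vs A: 53–8
E vs B: 53–8
E vs C: 61–0
E vs D: 47–14
E beats every other candidate.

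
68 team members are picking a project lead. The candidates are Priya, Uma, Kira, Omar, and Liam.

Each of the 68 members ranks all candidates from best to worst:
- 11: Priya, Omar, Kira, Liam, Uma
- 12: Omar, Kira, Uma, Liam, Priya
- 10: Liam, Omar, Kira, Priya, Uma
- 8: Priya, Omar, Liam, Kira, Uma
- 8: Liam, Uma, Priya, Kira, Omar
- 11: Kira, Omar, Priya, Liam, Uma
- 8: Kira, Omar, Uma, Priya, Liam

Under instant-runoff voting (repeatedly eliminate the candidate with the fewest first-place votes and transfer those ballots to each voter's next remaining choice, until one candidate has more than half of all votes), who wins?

Kira

Round 1: Priya 19, Uma 0, Kira 19, Omar 12, Liam 18. Uma eliminated.
Round 2: Priya 19, Kira 19, Omar 12, Liam 18. Omar eliminated.
Round 3: Priya 19, Kira 31, Liam 18. Liam eliminated.
Round 4: Priya 27, Kira 41. Kira has a majority (≥35).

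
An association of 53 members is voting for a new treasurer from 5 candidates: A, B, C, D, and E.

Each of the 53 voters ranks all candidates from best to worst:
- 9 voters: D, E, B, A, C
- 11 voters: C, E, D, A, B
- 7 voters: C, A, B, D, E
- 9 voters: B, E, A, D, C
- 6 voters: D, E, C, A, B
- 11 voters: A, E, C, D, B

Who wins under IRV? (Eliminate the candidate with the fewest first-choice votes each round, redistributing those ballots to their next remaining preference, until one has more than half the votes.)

A

Round 1: A 11, B 9, C 18, D 15, E 0. E eliminated.
Round 2: A 11, B 9, C 18, D 15. B eliminated.
Round 3: A 20, C 18, D 15. D eliminated.
Round 4: A 29, C 24. A has a majority (≥27).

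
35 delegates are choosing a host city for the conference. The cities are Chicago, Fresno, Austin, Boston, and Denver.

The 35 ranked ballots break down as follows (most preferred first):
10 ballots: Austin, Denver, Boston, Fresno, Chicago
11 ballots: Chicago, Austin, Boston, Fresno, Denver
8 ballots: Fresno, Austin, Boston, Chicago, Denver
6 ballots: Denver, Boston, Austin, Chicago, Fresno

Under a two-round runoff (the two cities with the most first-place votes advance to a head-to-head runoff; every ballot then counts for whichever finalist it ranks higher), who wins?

Round 1 first-place votes: Chicago 11, Fresno 8, Austin 10, Boston 0, Denver 6. Chicago and Austin advance.
Runoff: Chicago is ranked above Austin on 11 ballots, Austin above Chicago on 24.

Austin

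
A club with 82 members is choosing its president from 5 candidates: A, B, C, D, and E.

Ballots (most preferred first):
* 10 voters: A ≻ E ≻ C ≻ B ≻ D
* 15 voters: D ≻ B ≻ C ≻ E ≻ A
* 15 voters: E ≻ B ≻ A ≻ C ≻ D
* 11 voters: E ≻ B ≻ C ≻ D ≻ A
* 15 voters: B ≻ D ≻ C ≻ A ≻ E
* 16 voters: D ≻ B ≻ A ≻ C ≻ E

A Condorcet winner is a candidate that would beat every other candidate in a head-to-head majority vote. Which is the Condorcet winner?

B vs A: 72–10
B vs C: 72–10
B vs D: 51–31
B vs E: 46–36
B beats every other candidate.

B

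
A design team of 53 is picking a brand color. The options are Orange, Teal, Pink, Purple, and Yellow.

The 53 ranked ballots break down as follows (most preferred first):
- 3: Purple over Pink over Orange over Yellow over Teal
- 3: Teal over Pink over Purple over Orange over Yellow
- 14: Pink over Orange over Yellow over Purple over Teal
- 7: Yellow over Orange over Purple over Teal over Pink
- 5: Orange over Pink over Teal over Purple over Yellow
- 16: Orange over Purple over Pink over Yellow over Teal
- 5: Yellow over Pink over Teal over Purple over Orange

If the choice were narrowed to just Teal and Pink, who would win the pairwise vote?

Teal is ranked above Pink on 10 ballots; Pink above Teal on 43.

Pink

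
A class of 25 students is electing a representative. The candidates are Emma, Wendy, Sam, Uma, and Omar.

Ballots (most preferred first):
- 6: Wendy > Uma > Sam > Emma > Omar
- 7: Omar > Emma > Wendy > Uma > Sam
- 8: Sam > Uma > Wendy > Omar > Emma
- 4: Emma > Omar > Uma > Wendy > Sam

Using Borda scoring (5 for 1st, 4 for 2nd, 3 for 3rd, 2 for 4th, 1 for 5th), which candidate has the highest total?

Emma: 6×2 + 7×4 + 8×1 + 4×5 = 68
Wendy: 6×5 + 7×3 + 8×3 + 4×2 = 83
Sam: 6×3 + 7×1 + 8×5 + 4×1 = 69
Uma: 6×4 + 7×2 + 8×4 + 4×3 = 82
Omar: 6×1 + 7×5 + 8×2 + 4×4 = 73

Wendy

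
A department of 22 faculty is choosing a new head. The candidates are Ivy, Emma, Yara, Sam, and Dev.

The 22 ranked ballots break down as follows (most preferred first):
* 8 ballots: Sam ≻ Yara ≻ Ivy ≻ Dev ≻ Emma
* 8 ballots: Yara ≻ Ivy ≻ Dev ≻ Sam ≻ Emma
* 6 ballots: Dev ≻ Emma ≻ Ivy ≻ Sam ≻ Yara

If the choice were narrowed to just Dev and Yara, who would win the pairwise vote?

Dev is ranked above Yara on 6 ballots; Yara above Dev on 16.

Yara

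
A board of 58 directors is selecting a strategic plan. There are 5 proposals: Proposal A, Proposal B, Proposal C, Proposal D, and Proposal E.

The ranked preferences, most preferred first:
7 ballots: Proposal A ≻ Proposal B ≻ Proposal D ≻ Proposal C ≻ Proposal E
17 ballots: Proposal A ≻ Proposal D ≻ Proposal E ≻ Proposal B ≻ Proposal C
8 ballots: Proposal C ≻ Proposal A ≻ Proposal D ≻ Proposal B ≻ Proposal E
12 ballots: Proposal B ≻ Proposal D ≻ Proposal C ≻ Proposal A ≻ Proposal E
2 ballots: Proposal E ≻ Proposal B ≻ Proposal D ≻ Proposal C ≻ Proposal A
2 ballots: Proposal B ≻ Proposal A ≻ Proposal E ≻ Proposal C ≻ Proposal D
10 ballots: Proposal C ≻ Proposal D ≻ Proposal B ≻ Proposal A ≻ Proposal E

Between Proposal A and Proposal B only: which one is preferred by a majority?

Proposal A is ranked above Proposal B on 32 ballots; Proposal B above Proposal A on 26.

Proposal A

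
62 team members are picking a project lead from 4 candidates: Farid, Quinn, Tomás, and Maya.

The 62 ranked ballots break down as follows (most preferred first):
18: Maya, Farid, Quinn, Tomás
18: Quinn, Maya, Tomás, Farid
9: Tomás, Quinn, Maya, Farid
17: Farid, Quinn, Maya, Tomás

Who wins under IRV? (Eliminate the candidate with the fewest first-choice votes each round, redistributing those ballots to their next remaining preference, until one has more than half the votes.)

Round 1: Farid 17, Quinn 18, Tomás 9, Maya 18. Tomás eliminated.
Round 2: Farid 17, Quinn 27, Maya 18. Farid eliminated.
Round 3: Quinn 44, Maya 18. Quinn has a majority (≥32).

Quinn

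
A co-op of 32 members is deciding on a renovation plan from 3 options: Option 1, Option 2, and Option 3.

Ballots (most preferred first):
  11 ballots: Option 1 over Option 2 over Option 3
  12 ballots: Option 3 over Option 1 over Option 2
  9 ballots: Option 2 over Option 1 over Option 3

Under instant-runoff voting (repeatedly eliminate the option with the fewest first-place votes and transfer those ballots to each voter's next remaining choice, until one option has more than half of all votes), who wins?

Option 1

Round 1: Option 1 11, Option 2 9, Option 3 12. Option 2 eliminated.
Round 2: Option 1 20, Option 3 12. Option 1 has a majority (≥17).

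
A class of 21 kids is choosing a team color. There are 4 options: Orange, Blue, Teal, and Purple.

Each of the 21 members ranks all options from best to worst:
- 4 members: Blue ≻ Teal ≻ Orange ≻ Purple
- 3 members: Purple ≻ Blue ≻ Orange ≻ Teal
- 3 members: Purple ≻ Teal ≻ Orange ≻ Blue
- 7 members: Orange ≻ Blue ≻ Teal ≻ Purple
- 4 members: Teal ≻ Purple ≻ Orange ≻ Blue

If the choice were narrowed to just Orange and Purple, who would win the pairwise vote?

Orange is ranked above Purple on 11 ballots; Purple above Orange on 10.

Orange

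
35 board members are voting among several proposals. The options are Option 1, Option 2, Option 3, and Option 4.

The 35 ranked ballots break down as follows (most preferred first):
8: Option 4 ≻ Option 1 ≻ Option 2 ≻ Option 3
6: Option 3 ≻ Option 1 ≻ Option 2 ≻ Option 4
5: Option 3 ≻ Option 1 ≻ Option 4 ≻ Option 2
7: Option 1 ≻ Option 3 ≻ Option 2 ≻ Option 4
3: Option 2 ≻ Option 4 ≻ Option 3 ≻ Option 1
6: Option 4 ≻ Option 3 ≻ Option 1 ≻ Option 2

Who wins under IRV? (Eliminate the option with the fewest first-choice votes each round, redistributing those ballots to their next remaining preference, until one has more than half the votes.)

Round 1: Option 1 7, Option 2 3, Option 3 11, Option 4 14. Option 2 eliminated.
Round 2: Option 1 7, Option 3 11, Option 4 17. Option 1 eliminated.
Round 3: Option 3 18, Option 4 17. Option 3 has a majority (≥18).

Option 3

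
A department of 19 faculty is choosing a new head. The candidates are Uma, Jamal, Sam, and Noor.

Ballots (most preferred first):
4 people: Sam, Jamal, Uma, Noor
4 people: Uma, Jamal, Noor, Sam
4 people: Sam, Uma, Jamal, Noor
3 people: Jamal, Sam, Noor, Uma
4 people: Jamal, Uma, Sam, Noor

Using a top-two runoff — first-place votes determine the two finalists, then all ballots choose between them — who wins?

Jamal

Round 1 first-place votes: Uma 4, Jamal 7, Sam 8, Noor 0. Sam and Jamal advance.
Runoff: Sam is ranked above Jamal on 8 ballots, Jamal above Sam on 11.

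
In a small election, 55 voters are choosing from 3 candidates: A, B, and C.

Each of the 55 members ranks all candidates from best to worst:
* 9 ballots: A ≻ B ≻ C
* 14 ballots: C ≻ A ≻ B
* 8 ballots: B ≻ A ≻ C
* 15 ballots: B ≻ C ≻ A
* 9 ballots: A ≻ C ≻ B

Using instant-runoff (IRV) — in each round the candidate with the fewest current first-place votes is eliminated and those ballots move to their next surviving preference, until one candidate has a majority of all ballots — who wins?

A

Round 1: A 18, B 23, C 14. C eliminated.
Round 2: A 32, B 23. A has a majority (≥28).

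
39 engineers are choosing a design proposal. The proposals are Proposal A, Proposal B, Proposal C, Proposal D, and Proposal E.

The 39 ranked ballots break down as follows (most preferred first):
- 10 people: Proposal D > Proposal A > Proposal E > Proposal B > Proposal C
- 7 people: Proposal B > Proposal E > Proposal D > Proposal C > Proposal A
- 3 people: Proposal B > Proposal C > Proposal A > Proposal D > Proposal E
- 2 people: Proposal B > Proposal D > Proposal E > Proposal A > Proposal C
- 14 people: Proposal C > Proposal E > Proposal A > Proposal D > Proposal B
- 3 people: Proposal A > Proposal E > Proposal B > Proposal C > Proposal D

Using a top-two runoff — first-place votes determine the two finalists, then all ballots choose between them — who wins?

Round 1 first-place votes: Proposal A 3, Proposal B 12, Proposal C 14, Proposal D 10, Proposal E 0. Proposal C and Proposal B advance.
Runoff: Proposal C is ranked above Proposal B on 14 ballots, Proposal B above Proposal C on 25.

Proposal B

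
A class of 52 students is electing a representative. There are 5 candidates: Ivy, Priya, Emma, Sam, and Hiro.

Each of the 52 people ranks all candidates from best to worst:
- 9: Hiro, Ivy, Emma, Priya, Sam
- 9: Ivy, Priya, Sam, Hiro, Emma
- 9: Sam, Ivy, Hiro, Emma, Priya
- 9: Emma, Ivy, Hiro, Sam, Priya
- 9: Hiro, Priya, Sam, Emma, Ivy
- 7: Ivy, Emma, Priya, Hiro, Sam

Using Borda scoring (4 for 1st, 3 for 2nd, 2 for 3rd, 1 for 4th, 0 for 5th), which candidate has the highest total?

Ivy: 9×3 + 9×4 + 9×3 + 9×3 + 9×0 + 7×4 = 145
Priya: 9×1 + 9×3 + 9×0 + 9×0 + 9×3 + 7×2 = 77
Emma: 9×2 + 9×0 + 9×1 + 9×4 + 9×1 + 7×3 = 93
Sam: 9×0 + 9×2 + 9×4 + 9×1 + 9×2 + 7×0 = 81
Hiro: 9×4 + 9×1 + 9×2 + 9×2 + 9×4 + 7×1 = 124

Ivy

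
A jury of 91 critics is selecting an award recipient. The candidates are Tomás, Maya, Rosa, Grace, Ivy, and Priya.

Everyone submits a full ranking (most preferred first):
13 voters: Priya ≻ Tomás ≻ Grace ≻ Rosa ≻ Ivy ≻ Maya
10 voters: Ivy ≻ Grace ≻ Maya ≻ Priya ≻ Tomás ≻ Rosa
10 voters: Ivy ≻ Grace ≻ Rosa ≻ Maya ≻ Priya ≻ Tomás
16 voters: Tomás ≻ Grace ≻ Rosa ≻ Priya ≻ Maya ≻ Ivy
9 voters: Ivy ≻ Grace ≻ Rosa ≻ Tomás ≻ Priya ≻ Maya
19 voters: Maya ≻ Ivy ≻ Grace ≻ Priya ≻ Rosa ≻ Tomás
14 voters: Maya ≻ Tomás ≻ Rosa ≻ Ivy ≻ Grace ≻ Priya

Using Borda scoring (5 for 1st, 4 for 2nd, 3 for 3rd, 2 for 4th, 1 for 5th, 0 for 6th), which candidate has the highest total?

Grace

Tomás: 13×4 + 10×1 + 10×0 + 16×5 + 9×2 + 19×0 + 14×4 = 216
Maya: 13×0 + 10×3 + 10×2 + 16×1 + 9×0 + 19×5 + 14×5 = 231
Rosa: 13×2 + 10×0 + 10×3 + 16×3 + 9×3 + 19×1 + 14×3 = 192
Grace: 13×3 + 10×4 + 10×4 + 16×4 + 9×4 + 19×3 + 14×1 = 290
Ivy: 13×1 + 10×5 + 10×5 + 16×0 + 9×5 + 19×4 + 14×2 = 262
Priya: 13×5 + 10×2 + 10×1 + 16×2 + 9×1 + 19×2 + 14×0 = 174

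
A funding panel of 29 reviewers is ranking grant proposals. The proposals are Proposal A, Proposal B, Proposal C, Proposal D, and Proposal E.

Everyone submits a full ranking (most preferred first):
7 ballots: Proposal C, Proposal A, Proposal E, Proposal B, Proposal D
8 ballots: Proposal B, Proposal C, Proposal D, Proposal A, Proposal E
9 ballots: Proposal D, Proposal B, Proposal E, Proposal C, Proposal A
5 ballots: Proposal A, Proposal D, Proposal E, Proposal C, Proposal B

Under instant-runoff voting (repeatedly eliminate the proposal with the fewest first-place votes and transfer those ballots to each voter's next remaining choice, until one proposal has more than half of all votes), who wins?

Round 1: Proposal A 5, Proposal B 8, Proposal C 7, Proposal D 9, Proposal E 0. Proposal E eliminated.
Round 2: Proposal A 5, Proposal B 8, Proposal C 7, Proposal D 9. Proposal A eliminated.
Round 3: Proposal B 8, Proposal C 7, Proposal D 14. Proposal C eliminated.
Round 4: Proposal B 15, Proposal D 14. Proposal B has a majority (≥15).

Proposal B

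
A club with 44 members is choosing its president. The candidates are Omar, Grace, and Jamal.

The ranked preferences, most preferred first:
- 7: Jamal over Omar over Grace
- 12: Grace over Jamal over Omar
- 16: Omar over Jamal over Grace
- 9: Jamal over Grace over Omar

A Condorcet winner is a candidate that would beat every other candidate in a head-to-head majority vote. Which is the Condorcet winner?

Jamal vs Omar: 28–16
Jamal vs Grace: 32–12
Jamal beats every other candidate.

Jamal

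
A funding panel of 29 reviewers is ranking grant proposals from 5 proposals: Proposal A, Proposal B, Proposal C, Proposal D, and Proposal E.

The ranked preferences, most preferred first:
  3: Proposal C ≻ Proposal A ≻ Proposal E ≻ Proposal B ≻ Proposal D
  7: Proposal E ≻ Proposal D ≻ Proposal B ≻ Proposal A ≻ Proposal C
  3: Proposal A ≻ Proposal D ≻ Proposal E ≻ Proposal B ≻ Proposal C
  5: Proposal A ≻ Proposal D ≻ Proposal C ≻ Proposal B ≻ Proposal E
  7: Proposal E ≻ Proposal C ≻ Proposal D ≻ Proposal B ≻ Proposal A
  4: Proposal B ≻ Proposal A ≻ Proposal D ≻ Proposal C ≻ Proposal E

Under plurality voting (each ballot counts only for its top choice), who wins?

Proposal E

First-place votes: Proposal A 8, Proposal B 4, Proposal C 3, Proposal D 0, Proposal E 14.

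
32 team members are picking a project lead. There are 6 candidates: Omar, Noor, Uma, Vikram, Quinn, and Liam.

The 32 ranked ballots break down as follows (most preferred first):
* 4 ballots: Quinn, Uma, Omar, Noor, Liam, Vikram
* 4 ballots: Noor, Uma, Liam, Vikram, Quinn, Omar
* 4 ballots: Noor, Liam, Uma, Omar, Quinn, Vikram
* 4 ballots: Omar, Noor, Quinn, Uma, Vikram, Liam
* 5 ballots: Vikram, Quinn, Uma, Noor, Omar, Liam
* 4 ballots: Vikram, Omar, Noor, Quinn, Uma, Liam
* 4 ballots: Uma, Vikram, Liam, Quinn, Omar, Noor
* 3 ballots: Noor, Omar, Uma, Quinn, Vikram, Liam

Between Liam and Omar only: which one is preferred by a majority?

Liam is ranked above Omar on 12 ballots; Omar above Liam on 20.

Omar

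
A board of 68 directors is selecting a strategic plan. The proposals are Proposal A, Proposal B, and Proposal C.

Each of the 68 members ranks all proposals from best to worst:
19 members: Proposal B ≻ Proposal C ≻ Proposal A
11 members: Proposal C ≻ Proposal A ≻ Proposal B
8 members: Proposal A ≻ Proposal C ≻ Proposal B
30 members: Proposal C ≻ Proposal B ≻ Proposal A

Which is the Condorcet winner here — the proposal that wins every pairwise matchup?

Proposal C

Proposal C vs Proposal A: 60–8
Proposal C vs Proposal B: 49–19
Proposal C beats every other proposal.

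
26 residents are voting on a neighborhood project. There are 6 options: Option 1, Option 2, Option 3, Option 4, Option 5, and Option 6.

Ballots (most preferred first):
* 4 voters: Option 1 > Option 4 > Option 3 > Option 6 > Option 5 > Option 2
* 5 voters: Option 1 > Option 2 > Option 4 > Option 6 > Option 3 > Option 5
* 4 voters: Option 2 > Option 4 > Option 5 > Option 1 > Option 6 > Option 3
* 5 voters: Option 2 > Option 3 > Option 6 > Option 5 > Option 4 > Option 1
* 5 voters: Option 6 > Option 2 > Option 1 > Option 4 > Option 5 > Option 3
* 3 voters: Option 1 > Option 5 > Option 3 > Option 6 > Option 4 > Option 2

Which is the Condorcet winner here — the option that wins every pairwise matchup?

Option 2

Option 2 vs Option 1: 14–12
Option 2 vs Option 3: 19–7
Option 2 vs Option 4: 19–7
Option 2 vs Option 5: 19–7
Option 2 vs Option 6: 14–12
Option 2 beats every other option.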